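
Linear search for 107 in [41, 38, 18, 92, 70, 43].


i=0: 41!=107
i=1: 38!=107
i=2: 18!=107
i=3: 92!=107
i=4: 70!=107
i=5: 43!=107

Not found, 6 comps


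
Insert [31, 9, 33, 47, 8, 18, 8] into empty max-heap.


Insert 31: [31]
Insert 9: [31, 9]
Insert 33: [33, 9, 31]
Insert 47: [47, 33, 31, 9]
Insert 8: [47, 33, 31, 9, 8]
Insert 18: [47, 33, 31, 9, 8, 18]
Insert 8: [47, 33, 31, 9, 8, 18, 8]

Final heap: [47, 33, 31, 9, 8, 18, 8]


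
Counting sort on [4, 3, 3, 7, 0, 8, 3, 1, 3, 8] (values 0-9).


Input: [4, 3, 3, 7, 0, 8, 3, 1, 3, 8]
Counts: [1, 1, 0, 4, 1, 0, 0, 1, 2, 0]

Sorted: [0, 1, 3, 3, 3, 3, 4, 7, 8, 8]


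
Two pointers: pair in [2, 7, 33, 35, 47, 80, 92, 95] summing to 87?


lo=0(2)+hi=7(95)=97
lo=0(2)+hi=6(92)=94
lo=0(2)+hi=5(80)=82
lo=1(7)+hi=5(80)=87

Yes: 7+80=87


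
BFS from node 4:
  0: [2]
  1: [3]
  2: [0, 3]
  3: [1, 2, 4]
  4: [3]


Visit 4, enqueue [3]
Visit 3, enqueue [1, 2]
Visit 1, enqueue []
Visit 2, enqueue [0]
Visit 0, enqueue []

BFS order: [4, 3, 1, 2, 0]


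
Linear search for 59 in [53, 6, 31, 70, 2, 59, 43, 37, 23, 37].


i=0: 53!=59
i=1: 6!=59
i=2: 31!=59
i=3: 70!=59
i=4: 2!=59
i=5: 59==59 found!

Found at 5, 6 comps


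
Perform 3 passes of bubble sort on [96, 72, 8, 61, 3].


Initial: [96, 72, 8, 61, 3]
Pass 1: [72, 8, 61, 3, 96] (4 swaps)
Pass 2: [8, 61, 3, 72, 96] (3 swaps)
Pass 3: [8, 3, 61, 72, 96] (1 swaps)

After 3 passes: [8, 3, 61, 72, 96]


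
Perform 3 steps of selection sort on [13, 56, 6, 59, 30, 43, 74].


Initial: [13, 56, 6, 59, 30, 43, 74]
Step 1: min=6 at 2
  Swap: [6, 56, 13, 59, 30, 43, 74]
Step 2: min=13 at 2
  Swap: [6, 13, 56, 59, 30, 43, 74]
Step 3: min=30 at 4
  Swap: [6, 13, 30, 59, 56, 43, 74]

After 3 steps: [6, 13, 30, 59, 56, 43, 74]


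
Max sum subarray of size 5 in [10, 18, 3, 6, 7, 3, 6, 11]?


[0:5]: 44
[1:6]: 37
[2:7]: 25
[3:8]: 33

Max: 44 at [0:5]


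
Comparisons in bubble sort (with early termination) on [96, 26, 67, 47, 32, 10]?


Algorithm: bubble sort (with early termination)
Input: [96, 26, 67, 47, 32, 10]
Sorted: [10, 26, 32, 47, 67, 96]

15


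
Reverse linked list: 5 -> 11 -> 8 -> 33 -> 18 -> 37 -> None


Step 1: curr=5, set curr.next=prev(None) | reversed so far: 5
Step 2: curr=11, set curr.next=prev(5) | reversed so far: 11 -> 5
Step 3: curr=8, set curr.next=prev(11) | reversed so far: 8 -> 11 -> 5
Step 4: curr=33, set curr.next=prev(8) | reversed so far: 33 -> 8 -> 11 -> 5
Step 5: curr=18, set curr.next=prev(33) | reversed so far: 18 -> 33 -> 8 -> 11 -> 5
Step 6: curr=37, set curr.next=prev(18) | reversed so far: 37 -> 18 -> 33 -> 8 -> 11 -> 5

37 -> 18 -> 33 -> 8 -> 11 -> 5 -> None


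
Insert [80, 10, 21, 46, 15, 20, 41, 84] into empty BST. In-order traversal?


Insert 80: root
Insert 10: L from 80
Insert 21: L from 80 -> R from 10
Insert 46: L from 80 -> R from 10 -> R from 21
Insert 15: L from 80 -> R from 10 -> L from 21
Insert 20: L from 80 -> R from 10 -> L from 21 -> R from 15
Insert 41: L from 80 -> R from 10 -> R from 21 -> L from 46
Insert 84: R from 80

In-order: [10, 15, 20, 21, 41, 46, 80, 84]


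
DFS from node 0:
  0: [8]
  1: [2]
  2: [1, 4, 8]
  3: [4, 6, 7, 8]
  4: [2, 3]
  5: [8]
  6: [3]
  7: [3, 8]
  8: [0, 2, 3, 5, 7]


Visit 0, push [8]
Visit 8, push [7, 5, 3, 2]
Visit 2, push [4, 1]
Visit 1, push []
Visit 4, push [3]
Visit 3, push [7, 6]
Visit 6, push []
Visit 7, push []
Visit 5, push []

DFS order: [0, 8, 2, 1, 4, 3, 6, 7, 5]


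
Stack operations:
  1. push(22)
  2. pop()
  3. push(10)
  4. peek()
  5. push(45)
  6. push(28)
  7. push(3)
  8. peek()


push(22) -> [22]
pop()->22, []
push(10) -> [10]
peek()->10
push(45) -> [10, 45]
push(28) -> [10, 45, 28]
push(3) -> [10, 45, 28, 3]
peek()->3

Final stack: [10, 45, 28, 3]


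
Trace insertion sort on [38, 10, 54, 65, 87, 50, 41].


Initial: [38, 10, 54, 65, 87, 50, 41]
Insert 10: [10, 38, 54, 65, 87, 50, 41]
Insert 54: [10, 38, 54, 65, 87, 50, 41]
Insert 65: [10, 38, 54, 65, 87, 50, 41]
Insert 87: [10, 38, 54, 65, 87, 50, 41]
Insert 50: [10, 38, 50, 54, 65, 87, 41]
Insert 41: [10, 38, 41, 50, 54, 65, 87]

Sorted: [10, 38, 41, 50, 54, 65, 87]


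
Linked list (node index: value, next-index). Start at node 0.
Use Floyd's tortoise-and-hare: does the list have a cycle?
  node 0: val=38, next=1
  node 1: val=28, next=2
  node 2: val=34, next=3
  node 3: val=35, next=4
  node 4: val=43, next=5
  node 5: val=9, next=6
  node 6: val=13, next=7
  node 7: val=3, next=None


Floyd's tortoise (slow, +1) and hare (fast, +2):
  init: slow=0, fast=0
  step 1: slow=1, fast=2
  step 2: slow=2, fast=4
  step 3: slow=3, fast=6
  step 4: fast 6->7->None, no cycle

Cycle: no


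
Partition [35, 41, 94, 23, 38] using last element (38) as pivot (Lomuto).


Pivot: 38
  35 <= 38: advance i (no swap)
  23 <= 38: swap -> [35, 23, 94, 41, 38]
Place pivot at 2: [35, 23, 38, 41, 94]

Partitioned: [35, 23, 38, 41, 94]


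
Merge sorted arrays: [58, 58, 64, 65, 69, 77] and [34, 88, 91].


Take 34 from B
Take 58 from A
Take 58 from A
Take 64 from A
Take 65 from A
Take 69 from A
Take 77 from A

Merged: [34, 58, 58, 64, 65, 69, 77, 88, 91]


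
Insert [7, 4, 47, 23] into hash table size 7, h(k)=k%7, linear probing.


Insert 7: h=0 -> slot 0
Insert 4: h=4 -> slot 4
Insert 47: h=5 -> slot 5
Insert 23: h=2 -> slot 2

Table: [7, None, 23, None, 4, 47, None]


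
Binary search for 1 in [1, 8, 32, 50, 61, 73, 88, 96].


Step 1: lo=0, hi=7, mid=3, val=50
Step 2: lo=0, hi=2, mid=1, val=8
Step 3: lo=0, hi=0, mid=0, val=1

Found at index 0


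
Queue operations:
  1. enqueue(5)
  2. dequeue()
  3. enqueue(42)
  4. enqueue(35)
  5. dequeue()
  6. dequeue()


enqueue(5) -> [5]
dequeue()->5, []
enqueue(42) -> [42]
enqueue(35) -> [42, 35]
dequeue()->42, [35]
dequeue()->35, []

Final queue: []


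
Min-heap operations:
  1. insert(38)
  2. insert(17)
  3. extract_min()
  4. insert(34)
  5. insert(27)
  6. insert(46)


insert(38) -> [38]
insert(17) -> [17, 38]
extract_min()->17, [38]
insert(34) -> [34, 38]
insert(27) -> [27, 38, 34]
insert(46) -> [27, 38, 34, 46]

Final heap: [27, 38, 34, 46]


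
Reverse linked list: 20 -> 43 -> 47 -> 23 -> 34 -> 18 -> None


Step 1: curr=20, set curr.next=prev(None) | reversed so far: 20
Step 2: curr=43, set curr.next=prev(20) | reversed so far: 43 -> 20
Step 3: curr=47, set curr.next=prev(43) | reversed so far: 47 -> 43 -> 20
Step 4: curr=23, set curr.next=prev(47) | reversed so far: 23 -> 47 -> 43 -> 20
Step 5: curr=34, set curr.next=prev(23) | reversed so far: 34 -> 23 -> 47 -> 43 -> 20
Step 6: curr=18, set curr.next=prev(34) | reversed so far: 18 -> 34 -> 23 -> 47 -> 43 -> 20

18 -> 34 -> 23 -> 47 -> 43 -> 20 -> None


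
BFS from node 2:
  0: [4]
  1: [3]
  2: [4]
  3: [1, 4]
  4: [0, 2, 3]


Visit 2, enqueue [4]
Visit 4, enqueue [0, 3]
Visit 0, enqueue []
Visit 3, enqueue [1]
Visit 1, enqueue []

BFS order: [2, 4, 0, 3, 1]


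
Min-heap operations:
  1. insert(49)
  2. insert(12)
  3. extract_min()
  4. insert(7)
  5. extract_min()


insert(49) -> [49]
insert(12) -> [12, 49]
extract_min()->12, [49]
insert(7) -> [7, 49]
extract_min()->7, [49]

Final heap: [49]


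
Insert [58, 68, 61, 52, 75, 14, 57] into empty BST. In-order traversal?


Insert 58: root
Insert 68: R from 58
Insert 61: R from 58 -> L from 68
Insert 52: L from 58
Insert 75: R from 58 -> R from 68
Insert 14: L from 58 -> L from 52
Insert 57: L from 58 -> R from 52

In-order: [14, 52, 57, 58, 61, 68, 75]


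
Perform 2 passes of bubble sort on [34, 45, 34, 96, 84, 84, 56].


Initial: [34, 45, 34, 96, 84, 84, 56]
Pass 1: [34, 34, 45, 84, 84, 56, 96] (4 swaps)
Pass 2: [34, 34, 45, 84, 56, 84, 96] (1 swaps)

After 2 passes: [34, 34, 45, 84, 56, 84, 96]


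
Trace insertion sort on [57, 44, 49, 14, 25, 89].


Initial: [57, 44, 49, 14, 25, 89]
Insert 44: [44, 57, 49, 14, 25, 89]
Insert 49: [44, 49, 57, 14, 25, 89]
Insert 14: [14, 44, 49, 57, 25, 89]
Insert 25: [14, 25, 44, 49, 57, 89]
Insert 89: [14, 25, 44, 49, 57, 89]

Sorted: [14, 25, 44, 49, 57, 89]


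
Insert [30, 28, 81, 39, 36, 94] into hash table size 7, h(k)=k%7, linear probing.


Insert 30: h=2 -> slot 2
Insert 28: h=0 -> slot 0
Insert 81: h=4 -> slot 4
Insert 39: h=4, 1 probes -> slot 5
Insert 36: h=1 -> slot 1
Insert 94: h=3 -> slot 3

Table: [28, 36, 30, 94, 81, 39, None]


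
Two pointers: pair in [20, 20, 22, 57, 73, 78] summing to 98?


lo=0(20)+hi=5(78)=98

Yes: 20+78=98


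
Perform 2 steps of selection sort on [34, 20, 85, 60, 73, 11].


Initial: [34, 20, 85, 60, 73, 11]
Step 1: min=11 at 5
  Swap: [11, 20, 85, 60, 73, 34]
Step 2: min=20 at 1
  Swap: [11, 20, 85, 60, 73, 34]

After 2 steps: [11, 20, 85, 60, 73, 34]


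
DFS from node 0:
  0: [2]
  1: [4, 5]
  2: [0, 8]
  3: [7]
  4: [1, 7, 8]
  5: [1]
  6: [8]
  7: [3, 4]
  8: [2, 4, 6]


Visit 0, push [2]
Visit 2, push [8]
Visit 8, push [6, 4]
Visit 4, push [7, 1]
Visit 1, push [5]
Visit 5, push []
Visit 7, push [3]
Visit 3, push []
Visit 6, push []

DFS order: [0, 2, 8, 4, 1, 5, 7, 3, 6]


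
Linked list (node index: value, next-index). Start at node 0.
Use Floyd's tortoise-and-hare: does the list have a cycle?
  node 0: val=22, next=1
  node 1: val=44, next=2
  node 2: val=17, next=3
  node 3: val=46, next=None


Floyd's tortoise (slow, +1) and hare (fast, +2):
  init: slow=0, fast=0
  step 1: slow=1, fast=2
  step 2: fast 2->3->None, no cycle

Cycle: no


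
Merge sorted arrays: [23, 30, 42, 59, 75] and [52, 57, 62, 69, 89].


Take 23 from A
Take 30 from A
Take 42 from A
Take 52 from B
Take 57 from B
Take 59 from A
Take 62 from B
Take 69 from B
Take 75 from A

Merged: [23, 30, 42, 52, 57, 59, 62, 69, 75, 89]


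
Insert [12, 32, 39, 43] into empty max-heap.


Insert 12: [12]
Insert 32: [32, 12]
Insert 39: [39, 12, 32]
Insert 43: [43, 39, 32, 12]

Final heap: [43, 39, 32, 12]


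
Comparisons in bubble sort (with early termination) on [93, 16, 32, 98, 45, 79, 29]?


Algorithm: bubble sort (with early termination)
Input: [93, 16, 32, 98, 45, 79, 29]
Sorted: [16, 29, 32, 45, 79, 93, 98]

21


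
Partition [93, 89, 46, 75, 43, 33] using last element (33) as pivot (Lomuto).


Pivot: 33
Place pivot at 0: [33, 89, 46, 75, 43, 93]

Partitioned: [33, 89, 46, 75, 43, 93]


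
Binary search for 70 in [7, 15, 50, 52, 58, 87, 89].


Step 1: lo=0, hi=6, mid=3, val=52
Step 2: lo=4, hi=6, mid=5, val=87
Step 3: lo=4, hi=4, mid=4, val=58

Not found


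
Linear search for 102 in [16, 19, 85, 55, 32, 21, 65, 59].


i=0: 16!=102
i=1: 19!=102
i=2: 85!=102
i=3: 55!=102
i=4: 32!=102
i=5: 21!=102
i=6: 65!=102
i=7: 59!=102

Not found, 8 comps


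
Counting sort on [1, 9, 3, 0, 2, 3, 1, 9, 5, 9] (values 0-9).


Input: [1, 9, 3, 0, 2, 3, 1, 9, 5, 9]
Counts: [1, 2, 1, 2, 0, 1, 0, 0, 0, 3]

Sorted: [0, 1, 1, 2, 3, 3, 5, 9, 9, 9]


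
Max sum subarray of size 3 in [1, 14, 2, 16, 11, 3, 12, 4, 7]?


[0:3]: 17
[1:4]: 32
[2:5]: 29
[3:6]: 30
[4:7]: 26
[5:8]: 19
[6:9]: 23

Max: 32 at [1:4]


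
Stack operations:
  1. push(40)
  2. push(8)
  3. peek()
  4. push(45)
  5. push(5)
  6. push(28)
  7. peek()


push(40) -> [40]
push(8) -> [40, 8]
peek()->8
push(45) -> [40, 8, 45]
push(5) -> [40, 8, 45, 5]
push(28) -> [40, 8, 45, 5, 28]
peek()->28

Final stack: [40, 8, 45, 5, 28]


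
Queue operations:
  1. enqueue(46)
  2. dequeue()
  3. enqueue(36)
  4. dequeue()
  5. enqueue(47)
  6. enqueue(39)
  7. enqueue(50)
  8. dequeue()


enqueue(46) -> [46]
dequeue()->46, []
enqueue(36) -> [36]
dequeue()->36, []
enqueue(47) -> [47]
enqueue(39) -> [47, 39]
enqueue(50) -> [47, 39, 50]
dequeue()->47, [39, 50]

Final queue: [39, 50]


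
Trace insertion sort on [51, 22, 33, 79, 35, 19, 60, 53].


Initial: [51, 22, 33, 79, 35, 19, 60, 53]
Insert 22: [22, 51, 33, 79, 35, 19, 60, 53]
Insert 33: [22, 33, 51, 79, 35, 19, 60, 53]
Insert 79: [22, 33, 51, 79, 35, 19, 60, 53]
Insert 35: [22, 33, 35, 51, 79, 19, 60, 53]
Insert 19: [19, 22, 33, 35, 51, 79, 60, 53]
Insert 60: [19, 22, 33, 35, 51, 60, 79, 53]
Insert 53: [19, 22, 33, 35, 51, 53, 60, 79]

Sorted: [19, 22, 33, 35, 51, 53, 60, 79]


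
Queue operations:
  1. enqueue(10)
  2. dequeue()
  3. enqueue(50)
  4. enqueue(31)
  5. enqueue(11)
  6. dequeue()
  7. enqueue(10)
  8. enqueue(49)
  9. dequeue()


enqueue(10) -> [10]
dequeue()->10, []
enqueue(50) -> [50]
enqueue(31) -> [50, 31]
enqueue(11) -> [50, 31, 11]
dequeue()->50, [31, 11]
enqueue(10) -> [31, 11, 10]
enqueue(49) -> [31, 11, 10, 49]
dequeue()->31, [11, 10, 49]

Final queue: [11, 10, 49]


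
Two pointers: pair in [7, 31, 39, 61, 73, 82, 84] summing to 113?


lo=0(7)+hi=6(84)=91
lo=1(31)+hi=6(84)=115
lo=1(31)+hi=5(82)=113

Yes: 31+82=113


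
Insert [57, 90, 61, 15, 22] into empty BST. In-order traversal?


Insert 57: root
Insert 90: R from 57
Insert 61: R from 57 -> L from 90
Insert 15: L from 57
Insert 22: L from 57 -> R from 15

In-order: [15, 22, 57, 61, 90]


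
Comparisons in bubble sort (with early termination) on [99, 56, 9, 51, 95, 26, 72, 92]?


Algorithm: bubble sort (with early termination)
Input: [99, 56, 9, 51, 95, 26, 72, 92]
Sorted: [9, 26, 51, 56, 72, 92, 95, 99]

25


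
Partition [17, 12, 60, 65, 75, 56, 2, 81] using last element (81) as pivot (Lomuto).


Pivot: 81
  17 <= 81: advance i (no swap)
  12 <= 81: advance i (no swap)
  60 <= 81: advance i (no swap)
  65 <= 81: advance i (no swap)
  75 <= 81: advance i (no swap)
  56 <= 81: advance i (no swap)
  2 <= 81: advance i (no swap)
Place pivot at 7: [17, 12, 60, 65, 75, 56, 2, 81]

Partitioned: [17, 12, 60, 65, 75, 56, 2, 81]


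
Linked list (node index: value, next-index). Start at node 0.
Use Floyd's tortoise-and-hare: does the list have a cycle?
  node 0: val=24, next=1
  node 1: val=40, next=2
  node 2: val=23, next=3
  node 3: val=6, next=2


Floyd's tortoise (slow, +1) and hare (fast, +2):
  init: slow=0, fast=0
  step 1: slow=1, fast=2
  step 2: slow=2, fast=2
  slow == fast at node 2: cycle detected

Cycle: yes


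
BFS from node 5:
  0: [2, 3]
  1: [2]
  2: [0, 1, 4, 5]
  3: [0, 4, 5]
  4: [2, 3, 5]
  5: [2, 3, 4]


Visit 5, enqueue [2, 3, 4]
Visit 2, enqueue [0, 1]
Visit 3, enqueue []
Visit 4, enqueue []
Visit 0, enqueue []
Visit 1, enqueue []

BFS order: [5, 2, 3, 4, 0, 1]


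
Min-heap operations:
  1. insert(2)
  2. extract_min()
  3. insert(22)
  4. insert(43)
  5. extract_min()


insert(2) -> [2]
extract_min()->2, []
insert(22) -> [22]
insert(43) -> [22, 43]
extract_min()->22, [43]

Final heap: [43]


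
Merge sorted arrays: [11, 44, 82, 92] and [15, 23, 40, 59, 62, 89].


Take 11 from A
Take 15 from B
Take 23 from B
Take 40 from B
Take 44 from A
Take 59 from B
Take 62 from B
Take 82 from A
Take 89 from B

Merged: [11, 15, 23, 40, 44, 59, 62, 82, 89, 92]


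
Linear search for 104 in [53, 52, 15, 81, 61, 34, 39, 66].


i=0: 53!=104
i=1: 52!=104
i=2: 15!=104
i=3: 81!=104
i=4: 61!=104
i=5: 34!=104
i=6: 39!=104
i=7: 66!=104

Not found, 8 comps


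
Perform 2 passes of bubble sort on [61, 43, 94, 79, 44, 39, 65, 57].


Initial: [61, 43, 94, 79, 44, 39, 65, 57]
Pass 1: [43, 61, 79, 44, 39, 65, 57, 94] (6 swaps)
Pass 2: [43, 61, 44, 39, 65, 57, 79, 94] (4 swaps)

After 2 passes: [43, 61, 44, 39, 65, 57, 79, 94]


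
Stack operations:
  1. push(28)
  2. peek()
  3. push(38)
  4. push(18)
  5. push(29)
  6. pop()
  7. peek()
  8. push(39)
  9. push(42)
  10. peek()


push(28) -> [28]
peek()->28
push(38) -> [28, 38]
push(18) -> [28, 38, 18]
push(29) -> [28, 38, 18, 29]
pop()->29, [28, 38, 18]
peek()->18
push(39) -> [28, 38, 18, 39]
push(42) -> [28, 38, 18, 39, 42]
peek()->42

Final stack: [28, 38, 18, 39, 42]


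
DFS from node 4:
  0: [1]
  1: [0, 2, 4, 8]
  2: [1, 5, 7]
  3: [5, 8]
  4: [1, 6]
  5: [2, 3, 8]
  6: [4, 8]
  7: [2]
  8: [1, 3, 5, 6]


Visit 4, push [6, 1]
Visit 1, push [8, 2, 0]
Visit 0, push []
Visit 2, push [7, 5]
Visit 5, push [8, 3]
Visit 3, push [8]
Visit 8, push [6]
Visit 6, push []
Visit 7, push []

DFS order: [4, 1, 0, 2, 5, 3, 8, 6, 7]


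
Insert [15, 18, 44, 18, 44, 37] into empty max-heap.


Insert 15: [15]
Insert 18: [18, 15]
Insert 44: [44, 15, 18]
Insert 18: [44, 18, 18, 15]
Insert 44: [44, 44, 18, 15, 18]
Insert 37: [44, 44, 37, 15, 18, 18]

Final heap: [44, 44, 37, 15, 18, 18]


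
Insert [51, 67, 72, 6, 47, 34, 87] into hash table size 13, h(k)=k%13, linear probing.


Insert 51: h=12 -> slot 12
Insert 67: h=2 -> slot 2
Insert 72: h=7 -> slot 7
Insert 6: h=6 -> slot 6
Insert 47: h=8 -> slot 8
Insert 34: h=8, 1 probes -> slot 9
Insert 87: h=9, 1 probes -> slot 10

Table: [None, None, 67, None, None, None, 6, 72, 47, 34, 87, None, 51]


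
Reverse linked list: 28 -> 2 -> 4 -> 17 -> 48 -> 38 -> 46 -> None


Step 1: curr=28, set curr.next=prev(None) | reversed so far: 28
Step 2: curr=2, set curr.next=prev(28) | reversed so far: 2 -> 28
Step 3: curr=4, set curr.next=prev(2) | reversed so far: 4 -> 2 -> 28
Step 4: curr=17, set curr.next=prev(4) | reversed so far: 17 -> 4 -> 2 -> 28
Step 5: curr=48, set curr.next=prev(17) | reversed so far: 48 -> 17 -> 4 -> 2 -> 28
Step 6: curr=38, set curr.next=prev(48) | reversed so far: 38 -> 48 -> 17 -> 4 -> 2 -> 28
Step 7: curr=46, set curr.next=prev(38) | reversed so far: 46 -> 38 -> 48 -> 17 -> 4 -> 2 -> 28

46 -> 38 -> 48 -> 17 -> 4 -> 2 -> 28 -> None


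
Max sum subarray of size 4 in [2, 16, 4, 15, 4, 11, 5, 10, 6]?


[0:4]: 37
[1:5]: 39
[2:6]: 34
[3:7]: 35
[4:8]: 30
[5:9]: 32

Max: 39 at [1:5]


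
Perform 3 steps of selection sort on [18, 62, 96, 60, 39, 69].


Initial: [18, 62, 96, 60, 39, 69]
Step 1: min=18 at 0
  Swap: [18, 62, 96, 60, 39, 69]
Step 2: min=39 at 4
  Swap: [18, 39, 96, 60, 62, 69]
Step 3: min=60 at 3
  Swap: [18, 39, 60, 96, 62, 69]

After 3 steps: [18, 39, 60, 96, 62, 69]


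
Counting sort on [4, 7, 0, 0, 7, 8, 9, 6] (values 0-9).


Input: [4, 7, 0, 0, 7, 8, 9, 6]
Counts: [2, 0, 0, 0, 1, 0, 1, 2, 1, 1]

Sorted: [0, 0, 4, 6, 7, 7, 8, 9]


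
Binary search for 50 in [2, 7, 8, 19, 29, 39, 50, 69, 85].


Step 1: lo=0, hi=8, mid=4, val=29
Step 2: lo=5, hi=8, mid=6, val=50

Found at index 6


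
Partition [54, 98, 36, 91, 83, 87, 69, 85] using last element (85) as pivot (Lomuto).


Pivot: 85
  54 <= 85: advance i (no swap)
  36 <= 85: swap -> [54, 36, 98, 91, 83, 87, 69, 85]
  83 <= 85: swap -> [54, 36, 83, 91, 98, 87, 69, 85]
  69 <= 85: swap -> [54, 36, 83, 69, 98, 87, 91, 85]
Place pivot at 4: [54, 36, 83, 69, 85, 87, 91, 98]

Partitioned: [54, 36, 83, 69, 85, 87, 91, 98]


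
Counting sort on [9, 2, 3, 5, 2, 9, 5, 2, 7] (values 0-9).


Input: [9, 2, 3, 5, 2, 9, 5, 2, 7]
Counts: [0, 0, 3, 1, 0, 2, 0, 1, 0, 2]

Sorted: [2, 2, 2, 3, 5, 5, 7, 9, 9]


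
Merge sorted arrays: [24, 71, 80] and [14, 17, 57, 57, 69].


Take 14 from B
Take 17 from B
Take 24 from A
Take 57 from B
Take 57 from B
Take 69 from B

Merged: [14, 17, 24, 57, 57, 69, 71, 80]


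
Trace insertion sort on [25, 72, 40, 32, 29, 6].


Initial: [25, 72, 40, 32, 29, 6]
Insert 72: [25, 72, 40, 32, 29, 6]
Insert 40: [25, 40, 72, 32, 29, 6]
Insert 32: [25, 32, 40, 72, 29, 6]
Insert 29: [25, 29, 32, 40, 72, 6]
Insert 6: [6, 25, 29, 32, 40, 72]

Sorted: [6, 25, 29, 32, 40, 72]


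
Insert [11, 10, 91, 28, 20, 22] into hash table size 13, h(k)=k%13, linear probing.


Insert 11: h=11 -> slot 11
Insert 10: h=10 -> slot 10
Insert 91: h=0 -> slot 0
Insert 28: h=2 -> slot 2
Insert 20: h=7 -> slot 7
Insert 22: h=9 -> slot 9

Table: [91, None, 28, None, None, None, None, 20, None, 22, 10, 11, None]


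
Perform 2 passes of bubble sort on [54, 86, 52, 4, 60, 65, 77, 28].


Initial: [54, 86, 52, 4, 60, 65, 77, 28]
Pass 1: [54, 52, 4, 60, 65, 77, 28, 86] (6 swaps)
Pass 2: [52, 4, 54, 60, 65, 28, 77, 86] (3 swaps)

After 2 passes: [52, 4, 54, 60, 65, 28, 77, 86]


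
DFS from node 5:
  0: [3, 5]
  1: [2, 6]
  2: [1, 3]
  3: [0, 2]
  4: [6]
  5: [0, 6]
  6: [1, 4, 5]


Visit 5, push [6, 0]
Visit 0, push [3]
Visit 3, push [2]
Visit 2, push [1]
Visit 1, push [6]
Visit 6, push [4]
Visit 4, push []

DFS order: [5, 0, 3, 2, 1, 6, 4]


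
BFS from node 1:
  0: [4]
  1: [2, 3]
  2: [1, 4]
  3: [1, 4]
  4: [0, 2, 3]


Visit 1, enqueue [2, 3]
Visit 2, enqueue [4]
Visit 3, enqueue []
Visit 4, enqueue [0]
Visit 0, enqueue []

BFS order: [1, 2, 3, 4, 0]


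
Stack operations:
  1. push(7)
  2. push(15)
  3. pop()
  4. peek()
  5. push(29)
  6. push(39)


push(7) -> [7]
push(15) -> [7, 15]
pop()->15, [7]
peek()->7
push(29) -> [7, 29]
push(39) -> [7, 29, 39]

Final stack: [7, 29, 39]


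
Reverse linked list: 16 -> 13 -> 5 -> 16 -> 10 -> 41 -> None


Step 1: curr=16, set curr.next=prev(None) | reversed so far: 16
Step 2: curr=13, set curr.next=prev(16) | reversed so far: 13 -> 16
Step 3: curr=5, set curr.next=prev(13) | reversed so far: 5 -> 13 -> 16
Step 4: curr=16, set curr.next=prev(5) | reversed so far: 16 -> 5 -> 13 -> 16
Step 5: curr=10, set curr.next=prev(16) | reversed so far: 10 -> 16 -> 5 -> 13 -> 16
Step 6: curr=41, set curr.next=prev(10) | reversed so far: 41 -> 10 -> 16 -> 5 -> 13 -> 16

41 -> 10 -> 16 -> 5 -> 13 -> 16 -> None


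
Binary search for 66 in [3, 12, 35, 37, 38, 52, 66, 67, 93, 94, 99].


Step 1: lo=0, hi=10, mid=5, val=52
Step 2: lo=6, hi=10, mid=8, val=93
Step 3: lo=6, hi=7, mid=6, val=66

Found at index 6


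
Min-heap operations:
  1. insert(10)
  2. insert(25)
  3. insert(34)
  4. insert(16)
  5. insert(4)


insert(10) -> [10]
insert(25) -> [10, 25]
insert(34) -> [10, 25, 34]
insert(16) -> [10, 16, 34, 25]
insert(4) -> [4, 10, 34, 25, 16]

Final heap: [4, 10, 34, 25, 16]


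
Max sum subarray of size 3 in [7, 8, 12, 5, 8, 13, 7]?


[0:3]: 27
[1:4]: 25
[2:5]: 25
[3:6]: 26
[4:7]: 28

Max: 28 at [4:7]


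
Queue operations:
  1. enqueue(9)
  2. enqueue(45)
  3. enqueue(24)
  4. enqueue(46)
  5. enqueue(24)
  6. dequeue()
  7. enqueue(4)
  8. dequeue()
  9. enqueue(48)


enqueue(9) -> [9]
enqueue(45) -> [9, 45]
enqueue(24) -> [9, 45, 24]
enqueue(46) -> [9, 45, 24, 46]
enqueue(24) -> [9, 45, 24, 46, 24]
dequeue()->9, [45, 24, 46, 24]
enqueue(4) -> [45, 24, 46, 24, 4]
dequeue()->45, [24, 46, 24, 4]
enqueue(48) -> [24, 46, 24, 4, 48]

Final queue: [24, 46, 24, 4, 48]


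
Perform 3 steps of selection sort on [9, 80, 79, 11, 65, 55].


Initial: [9, 80, 79, 11, 65, 55]
Step 1: min=9 at 0
  Swap: [9, 80, 79, 11, 65, 55]
Step 2: min=11 at 3
  Swap: [9, 11, 79, 80, 65, 55]
Step 3: min=55 at 5
  Swap: [9, 11, 55, 80, 65, 79]

After 3 steps: [9, 11, 55, 80, 65, 79]


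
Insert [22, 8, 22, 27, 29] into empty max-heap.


Insert 22: [22]
Insert 8: [22, 8]
Insert 22: [22, 8, 22]
Insert 27: [27, 22, 22, 8]
Insert 29: [29, 27, 22, 8, 22]

Final heap: [29, 27, 22, 8, 22]


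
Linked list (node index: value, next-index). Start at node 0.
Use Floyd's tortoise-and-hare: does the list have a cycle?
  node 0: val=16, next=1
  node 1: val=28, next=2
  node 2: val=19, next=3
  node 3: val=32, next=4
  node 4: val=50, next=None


Floyd's tortoise (slow, +1) and hare (fast, +2):
  init: slow=0, fast=0
  step 1: slow=1, fast=2
  step 2: slow=2, fast=4
  step 3: fast -> None, no cycle

Cycle: no


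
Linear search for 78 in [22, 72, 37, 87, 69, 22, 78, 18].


i=0: 22!=78
i=1: 72!=78
i=2: 37!=78
i=3: 87!=78
i=4: 69!=78
i=5: 22!=78
i=6: 78==78 found!

Found at 6, 7 comps


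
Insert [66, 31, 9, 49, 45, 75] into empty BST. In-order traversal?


Insert 66: root
Insert 31: L from 66
Insert 9: L from 66 -> L from 31
Insert 49: L from 66 -> R from 31
Insert 45: L from 66 -> R from 31 -> L from 49
Insert 75: R from 66

In-order: [9, 31, 45, 49, 66, 75]


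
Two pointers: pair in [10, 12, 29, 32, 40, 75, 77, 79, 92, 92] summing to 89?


lo=0(10)+hi=9(92)=102
lo=0(10)+hi=8(92)=102
lo=0(10)+hi=7(79)=89

Yes: 10+79=89


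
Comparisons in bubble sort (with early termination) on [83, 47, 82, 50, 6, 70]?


Algorithm: bubble sort (with early termination)
Input: [83, 47, 82, 50, 6, 70]
Sorted: [6, 47, 50, 70, 82, 83]

15


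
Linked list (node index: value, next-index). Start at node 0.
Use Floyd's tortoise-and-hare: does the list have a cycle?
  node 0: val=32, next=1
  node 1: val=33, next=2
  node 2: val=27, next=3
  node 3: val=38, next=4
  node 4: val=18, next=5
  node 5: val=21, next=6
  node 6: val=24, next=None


Floyd's tortoise (slow, +1) and hare (fast, +2):
  init: slow=0, fast=0
  step 1: slow=1, fast=2
  step 2: slow=2, fast=4
  step 3: slow=3, fast=6
  step 4: fast -> None, no cycle

Cycle: no


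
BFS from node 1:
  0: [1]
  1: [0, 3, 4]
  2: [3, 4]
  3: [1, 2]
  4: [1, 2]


Visit 1, enqueue [0, 3, 4]
Visit 0, enqueue []
Visit 3, enqueue [2]
Visit 4, enqueue []
Visit 2, enqueue []

BFS order: [1, 0, 3, 4, 2]


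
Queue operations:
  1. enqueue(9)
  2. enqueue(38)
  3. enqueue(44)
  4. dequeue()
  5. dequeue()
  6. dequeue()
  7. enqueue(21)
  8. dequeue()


enqueue(9) -> [9]
enqueue(38) -> [9, 38]
enqueue(44) -> [9, 38, 44]
dequeue()->9, [38, 44]
dequeue()->38, [44]
dequeue()->44, []
enqueue(21) -> [21]
dequeue()->21, []

Final queue: []


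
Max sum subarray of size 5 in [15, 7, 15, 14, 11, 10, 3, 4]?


[0:5]: 62
[1:6]: 57
[2:7]: 53
[3:8]: 42

Max: 62 at [0:5]


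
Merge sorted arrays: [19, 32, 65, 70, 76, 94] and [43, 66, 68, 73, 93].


Take 19 from A
Take 32 from A
Take 43 from B
Take 65 from A
Take 66 from B
Take 68 from B
Take 70 from A
Take 73 from B
Take 76 from A
Take 93 from B

Merged: [19, 32, 43, 65, 66, 68, 70, 73, 76, 93, 94]


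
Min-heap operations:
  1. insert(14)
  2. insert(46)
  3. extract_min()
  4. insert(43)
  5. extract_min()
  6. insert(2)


insert(14) -> [14]
insert(46) -> [14, 46]
extract_min()->14, [46]
insert(43) -> [43, 46]
extract_min()->43, [46]
insert(2) -> [2, 46]

Final heap: [2, 46]


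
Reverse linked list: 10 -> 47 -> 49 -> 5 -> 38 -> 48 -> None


Step 1: curr=10, set curr.next=prev(None) | reversed so far: 10
Step 2: curr=47, set curr.next=prev(10) | reversed so far: 47 -> 10
Step 3: curr=49, set curr.next=prev(47) | reversed so far: 49 -> 47 -> 10
Step 4: curr=5, set curr.next=prev(49) | reversed so far: 5 -> 49 -> 47 -> 10
Step 5: curr=38, set curr.next=prev(5) | reversed so far: 38 -> 5 -> 49 -> 47 -> 10
Step 6: curr=48, set curr.next=prev(38) | reversed so far: 48 -> 38 -> 5 -> 49 -> 47 -> 10

48 -> 38 -> 5 -> 49 -> 47 -> 10 -> None


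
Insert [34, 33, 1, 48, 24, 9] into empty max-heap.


Insert 34: [34]
Insert 33: [34, 33]
Insert 1: [34, 33, 1]
Insert 48: [48, 34, 1, 33]
Insert 24: [48, 34, 1, 33, 24]
Insert 9: [48, 34, 9, 33, 24, 1]

Final heap: [48, 34, 9, 33, 24, 1]


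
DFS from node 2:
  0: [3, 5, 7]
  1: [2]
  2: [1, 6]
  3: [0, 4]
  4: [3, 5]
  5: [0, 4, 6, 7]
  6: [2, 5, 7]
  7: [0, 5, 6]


Visit 2, push [6, 1]
Visit 1, push []
Visit 6, push [7, 5]
Visit 5, push [7, 4, 0]
Visit 0, push [7, 3]
Visit 3, push [4]
Visit 4, push []
Visit 7, push []

DFS order: [2, 1, 6, 5, 0, 3, 4, 7]


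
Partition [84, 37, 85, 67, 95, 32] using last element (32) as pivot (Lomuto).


Pivot: 32
Place pivot at 0: [32, 37, 85, 67, 95, 84]

Partitioned: [32, 37, 85, 67, 95, 84]


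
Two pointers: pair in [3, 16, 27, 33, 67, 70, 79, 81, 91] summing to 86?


lo=0(3)+hi=8(91)=94
lo=0(3)+hi=7(81)=84
lo=1(16)+hi=7(81)=97
lo=1(16)+hi=6(79)=95
lo=1(16)+hi=5(70)=86

Yes: 16+70=86


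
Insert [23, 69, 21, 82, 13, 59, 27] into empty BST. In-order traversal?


Insert 23: root
Insert 69: R from 23
Insert 21: L from 23
Insert 82: R from 23 -> R from 69
Insert 13: L from 23 -> L from 21
Insert 59: R from 23 -> L from 69
Insert 27: R from 23 -> L from 69 -> L from 59

In-order: [13, 21, 23, 27, 59, 69, 82]


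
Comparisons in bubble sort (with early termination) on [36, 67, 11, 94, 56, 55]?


Algorithm: bubble sort (with early termination)
Input: [36, 67, 11, 94, 56, 55]
Sorted: [11, 36, 55, 56, 67, 94]

14


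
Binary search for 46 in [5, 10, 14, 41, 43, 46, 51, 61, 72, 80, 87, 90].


Step 1: lo=0, hi=11, mid=5, val=46

Found at index 5


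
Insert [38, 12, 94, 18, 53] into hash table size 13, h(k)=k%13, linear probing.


Insert 38: h=12 -> slot 12
Insert 12: h=12, 1 probes -> slot 0
Insert 94: h=3 -> slot 3
Insert 18: h=5 -> slot 5
Insert 53: h=1 -> slot 1

Table: [12, 53, None, 94, None, 18, None, None, None, None, None, None, 38]


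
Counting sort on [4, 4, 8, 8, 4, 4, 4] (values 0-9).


Input: [4, 4, 8, 8, 4, 4, 4]
Counts: [0, 0, 0, 0, 5, 0, 0, 0, 2, 0]

Sorted: [4, 4, 4, 4, 4, 8, 8]


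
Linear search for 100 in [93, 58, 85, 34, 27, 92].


i=0: 93!=100
i=1: 58!=100
i=2: 85!=100
i=3: 34!=100
i=4: 27!=100
i=5: 92!=100

Not found, 6 comps


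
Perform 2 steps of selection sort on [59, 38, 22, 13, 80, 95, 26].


Initial: [59, 38, 22, 13, 80, 95, 26]
Step 1: min=13 at 3
  Swap: [13, 38, 22, 59, 80, 95, 26]
Step 2: min=22 at 2
  Swap: [13, 22, 38, 59, 80, 95, 26]

After 2 steps: [13, 22, 38, 59, 80, 95, 26]


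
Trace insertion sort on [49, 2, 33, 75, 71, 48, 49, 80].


Initial: [49, 2, 33, 75, 71, 48, 49, 80]
Insert 2: [2, 49, 33, 75, 71, 48, 49, 80]
Insert 33: [2, 33, 49, 75, 71, 48, 49, 80]
Insert 75: [2, 33, 49, 75, 71, 48, 49, 80]
Insert 71: [2, 33, 49, 71, 75, 48, 49, 80]
Insert 48: [2, 33, 48, 49, 71, 75, 49, 80]
Insert 49: [2, 33, 48, 49, 49, 71, 75, 80]
Insert 80: [2, 33, 48, 49, 49, 71, 75, 80]

Sorted: [2, 33, 48, 49, 49, 71, 75, 80]


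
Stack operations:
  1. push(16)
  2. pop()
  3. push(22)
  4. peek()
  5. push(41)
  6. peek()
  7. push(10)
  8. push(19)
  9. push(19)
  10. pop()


push(16) -> [16]
pop()->16, []
push(22) -> [22]
peek()->22
push(41) -> [22, 41]
peek()->41
push(10) -> [22, 41, 10]
push(19) -> [22, 41, 10, 19]
push(19) -> [22, 41, 10, 19, 19]
pop()->19, [22, 41, 10, 19]

Final stack: [22, 41, 10, 19]


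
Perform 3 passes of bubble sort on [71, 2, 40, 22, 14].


Initial: [71, 2, 40, 22, 14]
Pass 1: [2, 40, 22, 14, 71] (4 swaps)
Pass 2: [2, 22, 14, 40, 71] (2 swaps)
Pass 3: [2, 14, 22, 40, 71] (1 swaps)

After 3 passes: [2, 14, 22, 40, 71]


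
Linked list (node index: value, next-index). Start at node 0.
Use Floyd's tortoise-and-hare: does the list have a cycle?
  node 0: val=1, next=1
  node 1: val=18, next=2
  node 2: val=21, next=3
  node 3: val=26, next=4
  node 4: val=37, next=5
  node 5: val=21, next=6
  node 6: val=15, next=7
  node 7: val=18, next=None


Floyd's tortoise (slow, +1) and hare (fast, +2):
  init: slow=0, fast=0
  step 1: slow=1, fast=2
  step 2: slow=2, fast=4
  step 3: slow=3, fast=6
  step 4: fast 6->7->None, no cycle

Cycle: no


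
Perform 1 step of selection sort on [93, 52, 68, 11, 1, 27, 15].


Initial: [93, 52, 68, 11, 1, 27, 15]
Step 1: min=1 at 4
  Swap: [1, 52, 68, 11, 93, 27, 15]

After 1 step: [1, 52, 68, 11, 93, 27, 15]


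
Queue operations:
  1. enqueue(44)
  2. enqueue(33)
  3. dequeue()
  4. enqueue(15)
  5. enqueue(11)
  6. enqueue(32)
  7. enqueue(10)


enqueue(44) -> [44]
enqueue(33) -> [44, 33]
dequeue()->44, [33]
enqueue(15) -> [33, 15]
enqueue(11) -> [33, 15, 11]
enqueue(32) -> [33, 15, 11, 32]
enqueue(10) -> [33, 15, 11, 32, 10]

Final queue: [33, 15, 11, 32, 10]


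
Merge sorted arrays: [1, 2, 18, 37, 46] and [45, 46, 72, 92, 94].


Take 1 from A
Take 2 from A
Take 18 from A
Take 37 from A
Take 45 from B
Take 46 from A

Merged: [1, 2, 18, 37, 45, 46, 46, 72, 92, 94]


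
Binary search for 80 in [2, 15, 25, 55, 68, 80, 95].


Step 1: lo=0, hi=6, mid=3, val=55
Step 2: lo=4, hi=6, mid=5, val=80

Found at index 5


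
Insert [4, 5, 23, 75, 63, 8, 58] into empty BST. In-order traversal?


Insert 4: root
Insert 5: R from 4
Insert 23: R from 4 -> R from 5
Insert 75: R from 4 -> R from 5 -> R from 23
Insert 63: R from 4 -> R from 5 -> R from 23 -> L from 75
Insert 8: R from 4 -> R from 5 -> L from 23
Insert 58: R from 4 -> R from 5 -> R from 23 -> L from 75 -> L from 63

In-order: [4, 5, 8, 23, 58, 63, 75]


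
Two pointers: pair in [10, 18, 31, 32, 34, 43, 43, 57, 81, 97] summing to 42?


lo=0(10)+hi=9(97)=107
lo=0(10)+hi=8(81)=91
lo=0(10)+hi=7(57)=67
lo=0(10)+hi=6(43)=53
lo=0(10)+hi=5(43)=53
lo=0(10)+hi=4(34)=44
lo=0(10)+hi=3(32)=42

Yes: 10+32=42


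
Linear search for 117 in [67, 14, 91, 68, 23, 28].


i=0: 67!=117
i=1: 14!=117
i=2: 91!=117
i=3: 68!=117
i=4: 23!=117
i=5: 28!=117

Not found, 6 comps


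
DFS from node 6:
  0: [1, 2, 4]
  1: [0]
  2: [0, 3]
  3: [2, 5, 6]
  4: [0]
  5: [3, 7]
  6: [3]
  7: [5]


Visit 6, push [3]
Visit 3, push [5, 2]
Visit 2, push [0]
Visit 0, push [4, 1]
Visit 1, push []
Visit 4, push []
Visit 5, push [7]
Visit 7, push []

DFS order: [6, 3, 2, 0, 1, 4, 5, 7]


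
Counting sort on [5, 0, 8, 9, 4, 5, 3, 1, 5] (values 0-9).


Input: [5, 0, 8, 9, 4, 5, 3, 1, 5]
Counts: [1, 1, 0, 1, 1, 3, 0, 0, 1, 1]

Sorted: [0, 1, 3, 4, 5, 5, 5, 8, 9]


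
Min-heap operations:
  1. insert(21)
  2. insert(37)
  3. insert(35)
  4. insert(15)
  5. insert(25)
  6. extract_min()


insert(21) -> [21]
insert(37) -> [21, 37]
insert(35) -> [21, 37, 35]
insert(15) -> [15, 21, 35, 37]
insert(25) -> [15, 21, 35, 37, 25]
extract_min()->15, [21, 25, 35, 37]

Final heap: [21, 25, 35, 37]


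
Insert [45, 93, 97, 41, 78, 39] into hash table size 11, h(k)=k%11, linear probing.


Insert 45: h=1 -> slot 1
Insert 93: h=5 -> slot 5
Insert 97: h=9 -> slot 9
Insert 41: h=8 -> slot 8
Insert 78: h=1, 1 probes -> slot 2
Insert 39: h=6 -> slot 6

Table: [None, 45, 78, None, None, 93, 39, None, 41, 97, None]


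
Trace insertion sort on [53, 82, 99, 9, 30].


Initial: [53, 82, 99, 9, 30]
Insert 82: [53, 82, 99, 9, 30]
Insert 99: [53, 82, 99, 9, 30]
Insert 9: [9, 53, 82, 99, 30]
Insert 30: [9, 30, 53, 82, 99]

Sorted: [9, 30, 53, 82, 99]


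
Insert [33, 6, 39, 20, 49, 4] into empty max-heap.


Insert 33: [33]
Insert 6: [33, 6]
Insert 39: [39, 6, 33]
Insert 20: [39, 20, 33, 6]
Insert 49: [49, 39, 33, 6, 20]
Insert 4: [49, 39, 33, 6, 20, 4]

Final heap: [49, 39, 33, 6, 20, 4]


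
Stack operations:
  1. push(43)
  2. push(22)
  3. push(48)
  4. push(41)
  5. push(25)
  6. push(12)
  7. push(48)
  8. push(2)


push(43) -> [43]
push(22) -> [43, 22]
push(48) -> [43, 22, 48]
push(41) -> [43, 22, 48, 41]
push(25) -> [43, 22, 48, 41, 25]
push(12) -> [43, 22, 48, 41, 25, 12]
push(48) -> [43, 22, 48, 41, 25, 12, 48]
push(2) -> [43, 22, 48, 41, 25, 12, 48, 2]

Final stack: [43, 22, 48, 41, 25, 12, 48, 2]


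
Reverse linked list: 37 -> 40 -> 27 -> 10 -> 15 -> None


Step 1: curr=37, set curr.next=prev(None) | reversed so far: 37
Step 2: curr=40, set curr.next=prev(37) | reversed so far: 40 -> 37
Step 3: curr=27, set curr.next=prev(40) | reversed so far: 27 -> 40 -> 37
Step 4: curr=10, set curr.next=prev(27) | reversed so far: 10 -> 27 -> 40 -> 37
Step 5: curr=15, set curr.next=prev(10) | reversed so far: 15 -> 10 -> 27 -> 40 -> 37

15 -> 10 -> 27 -> 40 -> 37 -> None


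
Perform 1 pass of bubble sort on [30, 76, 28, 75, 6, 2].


Initial: [30, 76, 28, 75, 6, 2]
Pass 1: [30, 28, 75, 6, 2, 76] (4 swaps)

After 1 pass: [30, 28, 75, 6, 2, 76]


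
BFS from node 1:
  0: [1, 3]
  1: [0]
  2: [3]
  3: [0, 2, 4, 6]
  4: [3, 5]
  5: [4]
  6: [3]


Visit 1, enqueue [0]
Visit 0, enqueue [3]
Visit 3, enqueue [2, 4, 6]
Visit 2, enqueue []
Visit 4, enqueue [5]
Visit 6, enqueue []
Visit 5, enqueue []

BFS order: [1, 0, 3, 2, 4, 6, 5]


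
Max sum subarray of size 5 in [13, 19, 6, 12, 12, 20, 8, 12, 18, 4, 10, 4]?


[0:5]: 62
[1:6]: 69
[2:7]: 58
[3:8]: 64
[4:9]: 70
[5:10]: 62
[6:11]: 52
[7:12]: 48

Max: 70 at [4:9]


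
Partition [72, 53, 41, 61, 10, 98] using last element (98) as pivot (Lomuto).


Pivot: 98
  72 <= 98: advance i (no swap)
  53 <= 98: advance i (no swap)
  41 <= 98: advance i (no swap)
  61 <= 98: advance i (no swap)
  10 <= 98: advance i (no swap)
Place pivot at 5: [72, 53, 41, 61, 10, 98]

Partitioned: [72, 53, 41, 61, 10, 98]


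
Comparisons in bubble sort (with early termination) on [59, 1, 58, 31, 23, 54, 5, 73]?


Algorithm: bubble sort (with early termination)
Input: [59, 1, 58, 31, 23, 54, 5, 73]
Sorted: [1, 5, 23, 31, 54, 58, 59, 73]

27


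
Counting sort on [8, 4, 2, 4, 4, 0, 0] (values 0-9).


Input: [8, 4, 2, 4, 4, 0, 0]
Counts: [2, 0, 1, 0, 3, 0, 0, 0, 1, 0]

Sorted: [0, 0, 2, 4, 4, 4, 8]


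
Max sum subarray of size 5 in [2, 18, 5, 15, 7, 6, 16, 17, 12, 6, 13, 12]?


[0:5]: 47
[1:6]: 51
[2:7]: 49
[3:8]: 61
[4:9]: 58
[5:10]: 57
[6:11]: 64
[7:12]: 60

Max: 64 at [6:11]


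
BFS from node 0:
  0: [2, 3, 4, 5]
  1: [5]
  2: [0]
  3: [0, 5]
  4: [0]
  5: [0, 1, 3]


Visit 0, enqueue [2, 3, 4, 5]
Visit 2, enqueue []
Visit 3, enqueue []
Visit 4, enqueue []
Visit 5, enqueue [1]
Visit 1, enqueue []

BFS order: [0, 2, 3, 4, 5, 1]


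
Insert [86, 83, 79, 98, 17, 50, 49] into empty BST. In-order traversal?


Insert 86: root
Insert 83: L from 86
Insert 79: L from 86 -> L from 83
Insert 98: R from 86
Insert 17: L from 86 -> L from 83 -> L from 79
Insert 50: L from 86 -> L from 83 -> L from 79 -> R from 17
Insert 49: L from 86 -> L from 83 -> L from 79 -> R from 17 -> L from 50

In-order: [17, 49, 50, 79, 83, 86, 98]


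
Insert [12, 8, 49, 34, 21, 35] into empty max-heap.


Insert 12: [12]
Insert 8: [12, 8]
Insert 49: [49, 8, 12]
Insert 34: [49, 34, 12, 8]
Insert 21: [49, 34, 12, 8, 21]
Insert 35: [49, 34, 35, 8, 21, 12]

Final heap: [49, 34, 35, 8, 21, 12]


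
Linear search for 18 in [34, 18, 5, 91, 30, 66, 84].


i=0: 34!=18
i=1: 18==18 found!

Found at 1, 2 comps


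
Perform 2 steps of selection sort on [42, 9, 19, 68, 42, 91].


Initial: [42, 9, 19, 68, 42, 91]
Step 1: min=9 at 1
  Swap: [9, 42, 19, 68, 42, 91]
Step 2: min=19 at 2
  Swap: [9, 19, 42, 68, 42, 91]

After 2 steps: [9, 19, 42, 68, 42, 91]


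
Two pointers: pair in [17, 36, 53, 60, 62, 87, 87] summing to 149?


lo=0(17)+hi=6(87)=104
lo=1(36)+hi=6(87)=123
lo=2(53)+hi=6(87)=140
lo=3(60)+hi=6(87)=147
lo=4(62)+hi=6(87)=149

Yes: 62+87=149


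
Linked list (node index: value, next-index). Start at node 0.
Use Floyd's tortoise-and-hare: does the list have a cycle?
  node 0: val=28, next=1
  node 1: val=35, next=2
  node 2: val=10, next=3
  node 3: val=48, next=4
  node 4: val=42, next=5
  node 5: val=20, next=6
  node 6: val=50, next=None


Floyd's tortoise (slow, +1) and hare (fast, +2):
  init: slow=0, fast=0
  step 1: slow=1, fast=2
  step 2: slow=2, fast=4
  step 3: slow=3, fast=6
  step 4: fast -> None, no cycle

Cycle: no


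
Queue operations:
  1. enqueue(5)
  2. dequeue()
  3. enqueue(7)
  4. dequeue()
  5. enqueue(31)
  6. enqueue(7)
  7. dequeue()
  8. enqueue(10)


enqueue(5) -> [5]
dequeue()->5, []
enqueue(7) -> [7]
dequeue()->7, []
enqueue(31) -> [31]
enqueue(7) -> [31, 7]
dequeue()->31, [7]
enqueue(10) -> [7, 10]

Final queue: [7, 10]


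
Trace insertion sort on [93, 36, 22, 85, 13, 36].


Initial: [93, 36, 22, 85, 13, 36]
Insert 36: [36, 93, 22, 85, 13, 36]
Insert 22: [22, 36, 93, 85, 13, 36]
Insert 85: [22, 36, 85, 93, 13, 36]
Insert 13: [13, 22, 36, 85, 93, 36]
Insert 36: [13, 22, 36, 36, 85, 93]

Sorted: [13, 22, 36, 36, 85, 93]


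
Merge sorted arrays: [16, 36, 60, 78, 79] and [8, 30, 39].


Take 8 from B
Take 16 from A
Take 30 from B
Take 36 from A
Take 39 from B

Merged: [8, 16, 30, 36, 39, 60, 78, 79]


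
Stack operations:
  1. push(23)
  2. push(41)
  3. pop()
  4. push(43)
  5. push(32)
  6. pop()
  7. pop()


push(23) -> [23]
push(41) -> [23, 41]
pop()->41, [23]
push(43) -> [23, 43]
push(32) -> [23, 43, 32]
pop()->32, [23, 43]
pop()->43, [23]

Final stack: [23]


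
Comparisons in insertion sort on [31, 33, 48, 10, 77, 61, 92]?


Algorithm: insertion sort
Input: [31, 33, 48, 10, 77, 61, 92]
Sorted: [10, 31, 33, 48, 61, 77, 92]

9


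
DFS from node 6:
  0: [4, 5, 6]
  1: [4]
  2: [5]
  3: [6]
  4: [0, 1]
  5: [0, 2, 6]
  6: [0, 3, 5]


Visit 6, push [5, 3, 0]
Visit 0, push [5, 4]
Visit 4, push [1]
Visit 1, push []
Visit 5, push [2]
Visit 2, push []
Visit 3, push []

DFS order: [6, 0, 4, 1, 5, 2, 3]
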